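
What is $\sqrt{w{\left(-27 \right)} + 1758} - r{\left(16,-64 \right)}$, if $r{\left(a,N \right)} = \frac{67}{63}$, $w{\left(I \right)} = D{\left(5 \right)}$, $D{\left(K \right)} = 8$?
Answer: $- \frac{67}{63} + \sqrt{1766} \approx 40.96$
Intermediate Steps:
$w{\left(I \right)} = 8$
$r{\left(a,N \right)} = \frac{67}{63}$ ($r{\left(a,N \right)} = 67 \cdot \frac{1}{63} = \frac{67}{63}$)
$\sqrt{w{\left(-27 \right)} + 1758} - r{\left(16,-64 \right)} = \sqrt{8 + 1758} - \frac{67}{63} = \sqrt{1766} - \frac{67}{63} = - \frac{67}{63} + \sqrt{1766}$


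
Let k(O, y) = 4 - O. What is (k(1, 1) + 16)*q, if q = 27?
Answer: 513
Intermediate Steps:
(k(1, 1) + 16)*q = ((4 - 1*1) + 16)*27 = ((4 - 1) + 16)*27 = (3 + 16)*27 = 19*27 = 513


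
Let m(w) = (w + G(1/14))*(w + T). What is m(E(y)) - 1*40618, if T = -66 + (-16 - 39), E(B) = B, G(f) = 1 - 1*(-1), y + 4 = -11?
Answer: -38850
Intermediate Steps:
y = -15 (y = -4 - 11 = -15)
G(f) = 2 (G(f) = 1 + 1 = 2)
T = -121 (T = -66 - 55 = -121)
m(w) = (-121 + w)*(2 + w) (m(w) = (w + 2)*(w - 121) = (2 + w)*(-121 + w) = (-121 + w)*(2 + w))
m(E(y)) - 1*40618 = (-242 + (-15)**2 - 119*(-15)) - 1*40618 = (-242 + 225 + 1785) - 40618 = 1768 - 40618 = -38850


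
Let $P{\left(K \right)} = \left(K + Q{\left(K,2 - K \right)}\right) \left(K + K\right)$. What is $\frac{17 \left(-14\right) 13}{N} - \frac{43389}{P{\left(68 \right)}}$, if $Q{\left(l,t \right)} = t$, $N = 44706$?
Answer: $- \frac{970295101}{6080016} \approx -159.59$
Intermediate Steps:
$P{\left(K \right)} = 4 K$ ($P{\left(K \right)} = \left(K - \left(-2 + K\right)\right) \left(K + K\right) = 2 \cdot 2 K = 4 K$)
$\frac{17 \left(-14\right) 13}{N} - \frac{43389}{P{\left(68 \right)}} = \frac{17 \left(-14\right) 13}{44706} - \frac{43389}{4 \cdot 68} = \left(-238\right) 13 \cdot \frac{1}{44706} - \frac{43389}{272} = \left(-3094\right) \frac{1}{44706} - \frac{43389}{272} = - \frac{1547}{22353} - \frac{43389}{272} = - \frac{970295101}{6080016}$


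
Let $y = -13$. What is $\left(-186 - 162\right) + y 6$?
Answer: $-426$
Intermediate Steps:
$\left(-186 - 162\right) + y 6 = \left(-186 - 162\right) - 78 = -348 - 78 = -426$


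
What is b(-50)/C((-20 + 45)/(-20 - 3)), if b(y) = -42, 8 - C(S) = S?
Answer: -966/209 ≈ -4.6220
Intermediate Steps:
C(S) = 8 - S
b(-50)/C((-20 + 45)/(-20 - 3)) = -42/(8 - (-20 + 45)/(-20 - 3)) = -42/(8 - 25/(-23)) = -42/(8 - 25*(-1)/23) = -42/(8 - 1*(-25/23)) = -42/(8 + 25/23) = -42/209/23 = -42*23/209 = -966/209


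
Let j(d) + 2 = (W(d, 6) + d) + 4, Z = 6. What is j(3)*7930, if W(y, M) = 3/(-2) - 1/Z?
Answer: 79300/3 ≈ 26433.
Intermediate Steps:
W(y, M) = -5/3 (W(y, M) = 3/(-2) - 1/6 = 3*(-½) - 1*⅙ = -3/2 - ⅙ = -5/3)
j(d) = ⅓ + d (j(d) = -2 + ((-5/3 + d) + 4) = -2 + (7/3 + d) = ⅓ + d)
j(3)*7930 = (⅓ + 3)*7930 = (10/3)*7930 = 79300/3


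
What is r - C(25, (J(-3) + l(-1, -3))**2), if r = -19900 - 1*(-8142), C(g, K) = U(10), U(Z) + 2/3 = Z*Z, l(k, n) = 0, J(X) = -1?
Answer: -35572/3 ≈ -11857.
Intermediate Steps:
U(Z) = -2/3 + Z**2 (U(Z) = -2/3 + Z*Z = -2/3 + Z**2)
C(g, K) = 298/3 (C(g, K) = -2/3 + 10**2 = -2/3 + 100 = 298/3)
r = -11758 (r = -19900 + 8142 = -11758)
r - C(25, (J(-3) + l(-1, -3))**2) = -11758 - 1*298/3 = -11758 - 298/3 = -35572/3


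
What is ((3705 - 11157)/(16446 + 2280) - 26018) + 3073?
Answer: -71612587/3121 ≈ -22945.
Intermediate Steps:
((3705 - 11157)/(16446 + 2280) - 26018) + 3073 = (-7452/18726 - 26018) + 3073 = (-7452*1/18726 - 26018) + 3073 = (-1242/3121 - 26018) + 3073 = -81203420/3121 + 3073 = -71612587/3121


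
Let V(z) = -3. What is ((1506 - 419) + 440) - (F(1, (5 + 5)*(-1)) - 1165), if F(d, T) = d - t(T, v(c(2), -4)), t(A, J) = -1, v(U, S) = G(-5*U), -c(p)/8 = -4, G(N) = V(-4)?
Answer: 2690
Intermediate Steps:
G(N) = -3
c(p) = 32 (c(p) = -8*(-4) = 32)
v(U, S) = -3
F(d, T) = 1 + d (F(d, T) = d - 1*(-1) = d + 1 = 1 + d)
((1506 - 419) + 440) - (F(1, (5 + 5)*(-1)) - 1165) = ((1506 - 419) + 440) - ((1 + 1) - 1165) = (1087 + 440) - (2 - 1165) = 1527 - 1*(-1163) = 1527 + 1163 = 2690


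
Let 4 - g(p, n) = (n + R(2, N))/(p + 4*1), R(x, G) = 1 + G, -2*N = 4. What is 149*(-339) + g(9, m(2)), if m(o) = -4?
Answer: -656586/13 ≈ -50507.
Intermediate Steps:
N = -2 (N = -½*4 = -2)
g(p, n) = 4 - (-1 + n)/(4 + p) (g(p, n) = 4 - (n + (1 - 2))/(p + 4*1) = 4 - (n - 1)/(p + 4) = 4 - (-1 + n)/(4 + p))
149*(-339) + g(9, m(2)) = 149*(-339) + (17 - 1*(-4) + 4*9)/(4 + 9) = -50511 + (17 + 4 + 36)/13 = -50511 + (1/13)*57 = -50511 + 57/13 = -656586/13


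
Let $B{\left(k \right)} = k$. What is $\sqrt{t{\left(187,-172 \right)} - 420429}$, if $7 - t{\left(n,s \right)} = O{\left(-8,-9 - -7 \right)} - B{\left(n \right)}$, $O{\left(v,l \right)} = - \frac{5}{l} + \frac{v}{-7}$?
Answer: $\frac{i \sqrt{82366774}}{14} \approx 648.26 i$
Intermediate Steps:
$O{\left(v,l \right)} = - \frac{5}{l} - \frac{v}{7}$ ($O{\left(v,l \right)} = - \frac{5}{l} + v \left(- \frac{1}{7}\right) = - \frac{5}{l} - \frac{v}{7}$)
$t{\left(n,s \right)} = \frac{47}{14} + n$ ($t{\left(n,s \right)} = 7 - \left(\left(- \frac{5}{-9 - -7} - - \frac{8}{7}\right) - n\right) = 7 - \left(\left(- \frac{5}{-9 + 7} + \frac{8}{7}\right) - n\right) = 7 - \left(\left(- \frac{5}{-2} + \frac{8}{7}\right) - n\right) = 7 - \left(\left(\left(-5\right) \left(- \frac{1}{2}\right) + \frac{8}{7}\right) - n\right) = 7 - \left(\left(\frac{5}{2} + \frac{8}{7}\right) - n\right) = 7 - \left(\frac{51}{14} - n\right) = 7 + \left(- \frac{51}{14} + n\right) = \frac{47}{14} + n$)
$\sqrt{t{\left(187,-172 \right)} - 420429} = \sqrt{\left(\frac{47}{14} + 187\right) - 420429} = \sqrt{\frac{2665}{14} - 420429} = \sqrt{- \frac{5883341}{14}} = \frac{i \sqrt{82366774}}{14}$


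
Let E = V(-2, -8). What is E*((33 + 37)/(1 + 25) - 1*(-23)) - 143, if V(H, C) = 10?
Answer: 1481/13 ≈ 113.92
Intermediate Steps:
E = 10
E*((33 + 37)/(1 + 25) - 1*(-23)) - 143 = 10*((33 + 37)/(1 + 25) - 1*(-23)) - 143 = 10*(70/26 + 23) - 143 = 10*(70*(1/26) + 23) - 143 = 10*(35/13 + 23) - 143 = 10*(334/13) - 143 = 3340/13 - 143 = 1481/13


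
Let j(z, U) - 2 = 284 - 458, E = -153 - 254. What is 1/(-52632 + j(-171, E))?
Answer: -1/52804 ≈ -1.8938e-5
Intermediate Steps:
E = -407
j(z, U) = -172 (j(z, U) = 2 + (284 - 458) = 2 - 174 = -172)
1/(-52632 + j(-171, E)) = 1/(-52632 - 172) = 1/(-52804) = -1/52804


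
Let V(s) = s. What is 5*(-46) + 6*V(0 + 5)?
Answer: -200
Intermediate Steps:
5*(-46) + 6*V(0 + 5) = 5*(-46) + 6*(0 + 5) = -230 + 6*5 = -230 + 30 = -200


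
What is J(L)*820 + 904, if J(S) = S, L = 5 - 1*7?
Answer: -736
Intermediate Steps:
L = -2 (L = 5 - 7 = -2)
J(L)*820 + 904 = -2*820 + 904 = -1640 + 904 = -736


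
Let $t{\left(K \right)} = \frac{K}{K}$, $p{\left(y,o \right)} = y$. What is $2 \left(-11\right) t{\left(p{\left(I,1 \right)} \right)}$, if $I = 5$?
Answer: $-22$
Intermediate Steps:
$t{\left(K \right)} = 1$
$2 \left(-11\right) t{\left(p{\left(I,1 \right)} \right)} = 2 \left(-11\right) 1 = \left(-22\right) 1 = -22$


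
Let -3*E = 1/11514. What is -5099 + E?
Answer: -176129659/34542 ≈ -5099.0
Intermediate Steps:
E = -1/34542 (E = -⅓/11514 = -⅓*1/11514 = -1/34542 ≈ -2.8950e-5)
-5099 + E = -5099 - 1/34542 = -176129659/34542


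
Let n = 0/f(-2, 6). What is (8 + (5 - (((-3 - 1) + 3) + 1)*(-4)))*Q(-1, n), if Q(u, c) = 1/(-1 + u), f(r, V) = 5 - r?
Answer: -13/2 ≈ -6.5000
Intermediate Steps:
n = 0 (n = 0/(5 - 1*(-2)) = 0/(5 + 2) = 0/7 = 0*(⅐) = 0)
(8 + (5 - (((-3 - 1) + 3) + 1)*(-4)))*Q(-1, n) = (8 + (5 - (((-3 - 1) + 3) + 1)*(-4)))/(-1 - 1) = (8 + (5 - ((-4 + 3) + 1)*(-4)))/(-2) = (8 + (5 - (-1 + 1)*(-4)))*(-½) = (8 + (5 - 0*(-4)))*(-½) = (8 + (5 - 1*0))*(-½) = (8 + (5 + 0))*(-½) = (8 + 5)*(-½) = 13*(-½) = -13/2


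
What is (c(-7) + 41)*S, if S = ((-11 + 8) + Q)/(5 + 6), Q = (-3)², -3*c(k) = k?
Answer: 260/11 ≈ 23.636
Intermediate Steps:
c(k) = -k/3
Q = 9
S = 6/11 (S = ((-11 + 8) + 9)/(5 + 6) = (-3 + 9)/11 = 6*(1/11) = 6/11 ≈ 0.54545)
(c(-7) + 41)*S = (-⅓*(-7) + 41)*(6/11) = (7/3 + 41)*(6/11) = (130/3)*(6/11) = 260/11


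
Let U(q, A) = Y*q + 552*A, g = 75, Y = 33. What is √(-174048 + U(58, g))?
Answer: 9*I*√1614 ≈ 361.57*I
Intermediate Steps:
U(q, A) = 33*q + 552*A
√(-174048 + U(58, g)) = √(-174048 + (33*58 + 552*75)) = √(-174048 + (1914 + 41400)) = √(-174048 + 43314) = √(-130734) = 9*I*√1614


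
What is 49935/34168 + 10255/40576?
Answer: 297069425/173300096 ≈ 1.7142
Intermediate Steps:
49935/34168 + 10255/40576 = 297069425/173300096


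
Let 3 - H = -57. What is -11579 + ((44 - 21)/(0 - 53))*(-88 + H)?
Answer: -613043/53 ≈ -11567.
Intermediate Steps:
H = 60 (H = 3 - 1*(-57) = 3 + 57 = 60)
-11579 + ((44 - 21)/(0 - 53))*(-88 + H) = -11579 + ((44 - 21)/(0 - 53))*(-88 + 60) = -11579 + (23/(-53))*(-28) = -11579 + (23*(-1/53))*(-28) = -11579 - 23/53*(-28) = -11579 + 644/53 = -613043/53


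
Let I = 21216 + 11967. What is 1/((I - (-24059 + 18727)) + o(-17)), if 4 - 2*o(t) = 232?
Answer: 1/38401 ≈ 2.6041e-5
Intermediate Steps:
o(t) = -114 (o(t) = 2 - ½*232 = 2 - 116 = -114)
I = 33183
1/((I - (-24059 + 18727)) + o(-17)) = 1/((33183 - (-24059 + 18727)) - 114) = 1/((33183 - 1*(-5332)) - 114) = 1/((33183 + 5332) - 114) = 1/(38515 - 114) = 1/38401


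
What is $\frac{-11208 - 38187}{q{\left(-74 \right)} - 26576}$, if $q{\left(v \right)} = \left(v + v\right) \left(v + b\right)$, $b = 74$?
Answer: $\frac{49395}{26576} \approx 1.8586$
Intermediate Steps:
$q{\left(v \right)} = 2 v \left(74 + v\right)$ ($q{\left(v \right)} = \left(v + v\right) \left(v + 74\right) = 2 v \left(74 + v\right)$)
$\frac{-11208 - 38187}{q{\left(-74 \right)} - 26576} = \frac{-11208 - 38187}{2 \left(-74\right) \left(74 - 74\right) - 26576} = - \frac{49395}{2 \left(-74\right) 0 - 26576} = - \frac{49395}{0 - 26576} = - \frac{49395}{-26576} = \left(-49395\right) \left(- \frac{1}{26576}\right) = \frac{49395}{26576}$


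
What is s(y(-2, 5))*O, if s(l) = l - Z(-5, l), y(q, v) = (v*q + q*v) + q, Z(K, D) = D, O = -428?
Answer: 0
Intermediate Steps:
y(q, v) = q + 2*q*v (y(q, v) = (q*v + q*v) + q = 2*q*v + q = q + 2*q*v)
s(l) = 0 (s(l) = l - l = 0)
s(y(-2, 5))*O = 0*(-428) = 0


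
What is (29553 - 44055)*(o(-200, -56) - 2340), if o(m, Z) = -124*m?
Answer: -325714920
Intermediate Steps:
(29553 - 44055)*(o(-200, -56) - 2340) = (29553 - 44055)*(-124*(-200) - 2340) = -14502*(24800 - 2340) = -14502*22460 = -325714920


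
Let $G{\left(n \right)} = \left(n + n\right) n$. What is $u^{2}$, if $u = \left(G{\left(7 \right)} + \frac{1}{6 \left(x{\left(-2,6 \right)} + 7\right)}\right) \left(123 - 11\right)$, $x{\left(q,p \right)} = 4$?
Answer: $\frac{131235205696}{1089} \approx 1.2051 \cdot 10^{8}$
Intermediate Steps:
$G{\left(n \right)} = 2 n^{2}$ ($G{\left(n \right)} = 2 n n = 2 n^{2}$)
$u = \frac{362264}{33}$ ($u = \left(2 \cdot 7^{2} + \frac{1}{6 \left(4 + 7\right)}\right) \left(123 - 11\right) = \left(2 \cdot 49 + \frac{1}{6 \cdot 11}\right) 112 = \left(98 + \frac{1}{66}\right) 112 = \frac{6469}{66} \cdot 112 = \frac{362264}{33} \approx 10978.0$)
$u^{2} = \left(\frac{362264}{33}\right)^{2} = \frac{131235205696}{1089}$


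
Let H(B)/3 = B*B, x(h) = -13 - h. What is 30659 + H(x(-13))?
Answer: 30659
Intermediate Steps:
H(B) = 3*B² (H(B) = 3*(B*B) = 3*B²)
30659 + H(x(-13)) = 30659 + 3*(-13 - 1*(-13))² = 30659 + 3*(-13 + 13)² = 30659 + 3*0² = 30659 + 3*0 = 30659 + 0 = 30659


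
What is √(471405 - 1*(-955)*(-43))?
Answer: 2*√107585 ≈ 656.00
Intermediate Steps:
√(471405 - 1*(-955)*(-43)) = √(471405 + 955*(-43)) = √(471405 - 41065) = √430340 = 2*√107585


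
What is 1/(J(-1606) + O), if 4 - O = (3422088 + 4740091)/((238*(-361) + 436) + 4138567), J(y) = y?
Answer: -4053085/6501204349 ≈ -0.00062344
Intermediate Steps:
O = 8050161/4053085 (O = 4 - (3422088 + 4740091)/((238*(-361) + 436) + 4138567) = 4 - 8162179/((-85918 + 436) + 4138567) = 4 - 8162179/(-85482 + 4138567) = 4 - 8162179/4053085 = 8050161/4053085 ≈ 1.9862)
1/(J(-1606) + O) = 1/(-1606 + 8050161/4053085) = 1/(-6501204349/4053085) = -4053085/6501204349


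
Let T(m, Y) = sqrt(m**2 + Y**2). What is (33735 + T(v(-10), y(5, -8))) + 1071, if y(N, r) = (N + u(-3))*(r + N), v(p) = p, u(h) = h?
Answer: 34806 + 2*sqrt(34) ≈ 34818.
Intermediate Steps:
y(N, r) = (-3 + N)*(N + r) (y(N, r) = (N - 3)*(r + N) = (-3 + N)*(N + r))
T(m, Y) = sqrt(Y**2 + m**2)
(33735 + T(v(-10), y(5, -8))) + 1071 = (33735 + sqrt((5**2 - 3*5 - 3*(-8) + 5*(-8))**2 + (-10)**2)) + 1071 = (33735 + sqrt((25 - 15 + 24 - 40)**2 + 100)) + 1071 = (33735 + sqrt((-6)**2 + 100)) + 1071 = (33735 + sqrt(36 + 100)) + 1071 = (33735 + sqrt(136)) + 1071 = (33735 + 2*sqrt(34)) + 1071 = 34806 + 2*sqrt(34)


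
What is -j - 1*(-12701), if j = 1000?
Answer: 11701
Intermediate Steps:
-j - 1*(-12701) = -1*1000 - 1*(-12701) = -1000 + 12701 = 11701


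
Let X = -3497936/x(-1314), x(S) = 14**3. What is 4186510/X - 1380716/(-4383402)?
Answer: -1573460726570647/479151864321 ≈ -3283.8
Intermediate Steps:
x(S) = 2744
X = -437242/343 (X = -3497936/2744 = -3497936*1/2744 = -437242/343 ≈ -1274.8)
4186510/X - 1380716/(-4383402) = 4186510/(-437242/343) - 1380716/(-4383402) = 4186510*(-343/437242) - 1380716*(-1/4383402) = -717986465/218621 + 690358/2191701 = -1573460726570647/479151864321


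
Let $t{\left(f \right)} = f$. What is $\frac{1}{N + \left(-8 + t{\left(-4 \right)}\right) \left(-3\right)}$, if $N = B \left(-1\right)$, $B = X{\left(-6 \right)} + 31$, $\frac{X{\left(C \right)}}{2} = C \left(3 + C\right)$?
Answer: $- \frac{1}{31} \approx -0.032258$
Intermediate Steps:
$X{\left(C \right)} = 2 C \left(3 + C\right)$
$B = 67$ ($B = 2 \left(-6\right) \left(3 - 6\right) + 31 = 2 \left(-6\right) \left(-3\right) + 31 = 36 + 31 = 67$)
$N = -67$ ($N = 67 \left(-1\right) = -67$)
$\frac{1}{N + \left(-8 + t{\left(-4 \right)}\right) \left(-3\right)} = \frac{1}{-67 + \left(-8 - 4\right) \left(-3\right)} = \frac{1}{-67 - -36} = \frac{1}{-67 + 36} = \frac{1}{-31} = - \frac{1}{31}$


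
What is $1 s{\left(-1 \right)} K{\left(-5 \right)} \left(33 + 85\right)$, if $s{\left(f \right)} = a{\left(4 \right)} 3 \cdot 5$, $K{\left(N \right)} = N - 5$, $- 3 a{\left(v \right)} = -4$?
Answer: $-23600$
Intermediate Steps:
$a{\left(v \right)} = \frac{4}{3}$ ($a{\left(v \right)} = \left(- \frac{1}{3}\right) \left(-4\right) = \frac{4}{3}$)
$K{\left(N \right)} = -5 + N$
$s{\left(f \right)} = 20$ ($s{\left(f \right)} = \frac{4}{3} \cdot 3 \cdot 5 = 4 \cdot 5 = 20$)
$1 s{\left(-1 \right)} K{\left(-5 \right)} \left(33 + 85\right) = 1 \cdot 20 \left(-5 - 5\right) \left(33 + 85\right) = 20 \left(-10\right) 118 = \left(-200\right) 118 = -23600$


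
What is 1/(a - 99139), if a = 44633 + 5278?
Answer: -1/49228 ≈ -2.0314e-5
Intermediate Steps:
a = 49911
1/(a - 99139) = 1/(49911 - 99139) = 1/(-49228) = -1/49228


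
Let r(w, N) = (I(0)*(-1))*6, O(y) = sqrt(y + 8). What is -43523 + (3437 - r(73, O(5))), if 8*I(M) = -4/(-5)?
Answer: -200427/5 ≈ -40085.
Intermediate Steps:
I(M) = 1/10 (I(M) = (-4/(-5))/8 = (-4*(-1/5))/8 = (1/8)*(4/5) = 1/10)
O(y) = sqrt(8 + y)
r(w, N) = -3/5 (r(w, N) = ((1/10)*(-1))*6 = -1/10*6 = -3/5)
-43523 + (3437 - r(73, O(5))) = -43523 + (3437 - 1*(-3/5)) = -43523 + (3437 + 3/5) = -43523 + 17188/5 = -200427/5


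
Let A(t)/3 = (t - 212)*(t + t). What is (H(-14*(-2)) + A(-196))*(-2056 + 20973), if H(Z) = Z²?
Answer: 9091358864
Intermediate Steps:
A(t) = 6*t*(-212 + t) (A(t) = 3*((t - 212)*(t + t)) = 3*((-212 + t)*(2*t)) = 3*(2*t*(-212 + t)) = 6*t*(-212 + t))
(H(-14*(-2)) + A(-196))*(-2056 + 20973) = ((-14*(-2))² + 6*(-196)*(-212 - 196))*(-2056 + 20973) = (28² + 6*(-196)*(-408))*18917 = (784 + 479808)*18917 = 480592*18917 = 9091358864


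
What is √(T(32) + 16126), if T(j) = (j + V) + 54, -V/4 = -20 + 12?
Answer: 2*√4061 ≈ 127.45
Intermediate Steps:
V = 32 (V = -4*(-20 + 12) = -4*(-8) = 32)
T(j) = 86 + j (T(j) = (j + 32) + 54 = (32 + j) + 54 = 86 + j)
√(T(32) + 16126) = √((86 + 32) + 16126) = √(118 + 16126) = √16244 = 2*√4061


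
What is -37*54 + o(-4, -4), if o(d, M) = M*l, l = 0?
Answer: -1998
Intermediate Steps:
o(d, M) = 0 (o(d, M) = M*0 = 0)
-37*54 + o(-4, -4) = -37*54 + 0 = -1998 + 0 = -1998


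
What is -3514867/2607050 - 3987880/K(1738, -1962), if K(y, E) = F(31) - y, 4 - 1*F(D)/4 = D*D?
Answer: 225587800093/315453050 ≈ 715.12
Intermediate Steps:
F(D) = 16 - 4*D**2 (F(D) = 16 - 4*D*D = 16 - 4*D**2)
K(y, E) = -3828 - y (K(y, E) = (16 - 4*31**2) - y = (16 - 4*961) - y = (16 - 3844) - y = -3828 - y)
-3514867/2607050 - 3987880/K(1738, -1962) = -3514867/2607050 - 3987880/(-3828 - 1*1738) = -3514867*1/2607050 - 3987880/(-3828 - 1738) = -3514867/2607050 - 3987880/(-5566) = -3514867/2607050 - 3987880*(-1/5566) = -3514867/2607050 + 1993940/2783 = 225587800093/315453050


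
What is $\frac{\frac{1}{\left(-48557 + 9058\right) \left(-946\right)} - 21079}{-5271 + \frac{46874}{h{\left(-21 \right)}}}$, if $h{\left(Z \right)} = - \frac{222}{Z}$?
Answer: $\frac{29142644933805}{1157151960272} \approx 25.185$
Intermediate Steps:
$\frac{\frac{1}{\left(-48557 + 9058\right) \left(-946\right)} - 21079}{-5271 + \frac{46874}{h{\left(-21 \right)}}} = \frac{\frac{1}{\left(-48557 + 9058\right) \left(-946\right)} - 21079}{-5271 + \frac{46874}{\left(-222\right) \frac{1}{-21}}} = \frac{\frac{1}{-39499} \left(- \frac{1}{946}\right) - 21079}{-5271 + \frac{46874}{\left(-222\right) \left(- \frac{1}{21}\right)}} = \frac{\left(- \frac{1}{39499}\right) \left(- \frac{1}{946}\right) - 21079}{-5271 + \frac{46874}{\frac{74}{7}}} = \frac{\frac{1}{37366054} - 21079}{-5271 + 46874 \cdot \frac{7}{74}} = - \frac{787639052265}{37366054 \left(-5271 + \frac{164059}{37}\right)} = - \frac{787639052265}{37366054 \left(- \frac{30968}{37}\right)} = \left(- \frac{787639052265}{37366054}\right) \left(- \frac{37}{30968}\right) = \frac{29142644933805}{1157151960272}$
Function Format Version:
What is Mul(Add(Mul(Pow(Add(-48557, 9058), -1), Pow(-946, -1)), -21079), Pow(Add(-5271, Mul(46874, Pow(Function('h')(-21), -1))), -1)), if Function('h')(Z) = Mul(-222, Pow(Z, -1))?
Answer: Rational(29142644933805, 1157151960272) ≈ 25.185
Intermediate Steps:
Mul(Add(Mul(Pow(Add(-48557, 9058), -1), Pow(-946, -1)), -21079), Pow(Add(-5271, Mul(46874, Pow(Function('h')(-21), -1))), -1)) = Mul(Add(Mul(Pow(Add(-48557, 9058), -1), Pow(-946, -1)), -21079), Pow(Add(-5271, Mul(46874, Pow(Mul(-222, Pow(-21, -1)), -1))), -1)) = Mul(Add(Mul(Pow(-39499, -1), Rational(-1, 946)), -21079), Pow(Add(-5271, Mul(46874, Pow(Mul(-222, Rational(-1, 21)), -1))), -1)) = Mul(Add(Mul(Rational(-1, 39499), Rational(-1, 946)), -21079), Pow(Add(-5271, Mul(46874, Pow(Rational(74, 7), -1))), -1)) = Mul(Add(Rational(1, 37366054), -21079), Pow(Add(-5271, Mul(46874, Rational(7, 74))), -1)) = Mul(Rational(-787639052265, 37366054), Pow(Add(-5271, Rational(164059, 37)), -1)) = Mul(Rational(-787639052265, 37366054), Pow(Rational(-30968, 37), -1)) = Mul(Rational(-787639052265, 37366054), Rational(-37, 30968)) = Rational(29142644933805, 1157151960272)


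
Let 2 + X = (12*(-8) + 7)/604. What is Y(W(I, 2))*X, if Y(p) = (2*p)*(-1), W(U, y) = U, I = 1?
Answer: 1297/302 ≈ 4.2947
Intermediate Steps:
Y(p) = -2*p
X = -1297/604 (X = -2 + (12*(-8) + 7)/604 = -2 + (-96 + 7)*(1/604) = -2 - 89*1/604 = -2 - 89/604 = -1297/604 ≈ -2.1474)
Y(W(I, 2))*X = -2*1*(-1297/604) = -2*(-1297/604) = 1297/302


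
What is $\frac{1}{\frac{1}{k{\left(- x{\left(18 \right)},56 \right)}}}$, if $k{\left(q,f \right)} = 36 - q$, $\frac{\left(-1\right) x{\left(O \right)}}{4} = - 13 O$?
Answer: $972$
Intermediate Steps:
$x{\left(O \right)} = 52 O$ ($x{\left(O \right)} = - 4 \left(- 13 O\right) = 52 O$)
$\frac{1}{\frac{1}{k{\left(- x{\left(18 \right)},56 \right)}}} = \frac{1}{\frac{1}{36 - - 52 \cdot 18}} = \frac{1}{\frac{1}{36 - \left(-1\right) 936}} = \frac{1}{\frac{1}{36 - -936}} = \frac{1}{\frac{1}{36 + 936}} = \frac{1}{\frac{1}{972}} = 972$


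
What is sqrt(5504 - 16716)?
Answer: 2*I*sqrt(2803) ≈ 105.89*I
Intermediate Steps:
sqrt(5504 - 16716) = sqrt(-11212) = 2*I*sqrt(2803)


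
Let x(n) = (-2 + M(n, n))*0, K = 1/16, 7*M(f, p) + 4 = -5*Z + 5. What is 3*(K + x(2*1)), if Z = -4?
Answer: 3/16 ≈ 0.18750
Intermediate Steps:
M(f, p) = 3 (M(f, p) = -4/7 + (-5*(-4) + 5)/7 = -4/7 + (20 + 5)/7 = -4/7 + (1/7)*25 = -4/7 + 25/7 = 3)
K = 1/16 ≈ 0.062500
x(n) = 0 (x(n) = (-2 + 3)*0 = 1*0 = 0)
3*(K + x(2*1)) = 3*(1/16 + 0) = 3*(1/16) = 3/16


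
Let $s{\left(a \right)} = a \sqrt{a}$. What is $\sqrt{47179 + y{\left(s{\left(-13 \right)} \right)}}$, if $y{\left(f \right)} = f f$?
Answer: $21 \sqrt{102} \approx 212.09$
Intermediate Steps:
$s{\left(a \right)} = a^{\frac{3}{2}}$
$y{\left(f \right)} = f^{2}$
$\sqrt{47179 + y{\left(s{\left(-13 \right)} \right)}} = \sqrt{47179 + \left(\left(-13\right)^{\frac{3}{2}}\right)^{2}} = \sqrt{47179 + \left(- 13 i \sqrt{13}\right)^{2}} = \sqrt{47179 - 2197} = \sqrt{44982} = 21 \sqrt{102}$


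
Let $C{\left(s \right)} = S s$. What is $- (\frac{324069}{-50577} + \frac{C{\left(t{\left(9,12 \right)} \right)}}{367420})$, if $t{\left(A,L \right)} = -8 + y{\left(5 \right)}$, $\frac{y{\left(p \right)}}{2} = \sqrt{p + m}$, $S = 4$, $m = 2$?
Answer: $\frac{9922587537}{1548583445} - \frac{2 \sqrt{7}}{91855} \approx 6.4075$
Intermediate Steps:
$y{\left(p \right)} = 2 \sqrt{2 + p}$ ($y{\left(p \right)} = 2 \sqrt{p + 2} = 2 \sqrt{2 + p}$)
$t{\left(A,L \right)} = -8 + 2 \sqrt{7}$ ($t{\left(A,L \right)} = -8 + 2 \sqrt{2 + 5} = -8 + 2 \sqrt{7}$)
$C{\left(s \right)} = 4 s$
$- (\frac{324069}{-50577} + \frac{C{\left(t{\left(9,12 \right)} \right)}}{367420}) = - (\frac{324069}{-50577} + \frac{4 \left(-8 + 2 \sqrt{7}\right)}{367420}) = - (324069 \left(- \frac{1}{50577}\right) + \left(-32 + 8 \sqrt{7}\right) \frac{1}{367420}) = - (- \frac{108023}{16859} - \left(\frac{8}{91855} - \frac{2 \sqrt{7}}{91855}\right)) = - (- \frac{9922587537}{1548583445} + \frac{2 \sqrt{7}}{91855}) = \frac{9922587537}{1548583445} - \frac{2 \sqrt{7}}{91855}$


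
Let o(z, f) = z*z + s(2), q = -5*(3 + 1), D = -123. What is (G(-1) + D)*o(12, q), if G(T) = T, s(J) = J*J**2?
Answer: -18848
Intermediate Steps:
s(J) = J**3
q = -20 (q = -5*4 = -20)
o(z, f) = 8 + z**2 (o(z, f) = z*z + 2**3 = z**2 + 8 = 8 + z**2)
(G(-1) + D)*o(12, q) = (-1 - 123)*(8 + 12**2) = -124*(8 + 144) = -124*152 = -18848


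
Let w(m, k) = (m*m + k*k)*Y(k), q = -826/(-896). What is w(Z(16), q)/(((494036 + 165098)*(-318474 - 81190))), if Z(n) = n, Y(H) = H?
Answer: -62071363/69057152542572544 ≈ -8.9884e-10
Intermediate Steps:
q = 59/64 (q = -826*(-1/896) = 59/64 ≈ 0.92188)
w(m, k) = k*(k**2 + m**2) (w(m, k) = (m*m + k*k)*k = (m**2 + k**2)*k = (k**2 + m**2)*k = k*(k**2 + m**2))
w(Z(16), q)/(((494036 + 165098)*(-318474 - 81190))) = (59*((59/64)**2 + 16**2)/64)/(((494036 + 165098)*(-318474 - 81190))) = (59*(3481/4096 + 256)/64)/((659134*(-399664))) = ((59/64)*(1052057/4096))/(-263432130976) = (62071363/262144)*(-1/263432130976) = -62071363/69057152542572544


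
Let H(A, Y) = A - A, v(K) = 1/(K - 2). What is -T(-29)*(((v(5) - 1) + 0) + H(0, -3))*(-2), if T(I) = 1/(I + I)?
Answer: 2/87 ≈ 0.022988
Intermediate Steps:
v(K) = 1/(-2 + K)
T(I) = 1/(2*I)
H(A, Y) = 0
-T(-29)*(((v(5) - 1) + 0) + H(0, -3))*(-2) = -(½)/(-29)*(((1/(-2 + 5) - 1) + 0) + 0)*(-2) = -(½)*(-1/29)*(((1/3 - 1) + 0) + 0)*(-2) = -(-1)*(((⅓ - 1) + 0) + 0)*(-2)/58 = -(-1)*((-⅔ + 0) + 0)*(-2)/58 = -(-1)*(-⅔ + 0)*(-2)/58 = -(-1)*(-⅔*(-2))/58 = -(-1)*4/(58*3) = -1*(-2/87) = 2/87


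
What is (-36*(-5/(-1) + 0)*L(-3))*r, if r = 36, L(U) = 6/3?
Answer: -12960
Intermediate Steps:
L(U) = 2 (L(U) = 6*(1/3) = 2)
(-36*(-5/(-1) + 0)*L(-3))*r = -36*(-5/(-1) + 0)*2*36 = -36*(-5*(-1) + 0)*2*36 = -36*(5 + 0)*2*36 = -180*2*36 = -36*10*36 = -360*36 = -12960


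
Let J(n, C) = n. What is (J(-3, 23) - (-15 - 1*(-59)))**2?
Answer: 2209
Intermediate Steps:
(J(-3, 23) - (-15 - 1*(-59)))**2 = (-3 - (-15 - 1*(-59)))**2 = (-3 - (-15 + 59))**2 = (-3 - 1*44)**2 = (-3 - 44)**2 = (-47)**2 = 2209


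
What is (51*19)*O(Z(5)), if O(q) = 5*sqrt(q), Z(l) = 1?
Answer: 4845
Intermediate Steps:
(51*19)*O(Z(5)) = (51*19)*(5*sqrt(1)) = 969*(5*1) = 969*5 = 4845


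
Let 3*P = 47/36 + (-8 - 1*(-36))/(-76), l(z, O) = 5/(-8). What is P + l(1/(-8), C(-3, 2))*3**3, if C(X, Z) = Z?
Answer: -67973/4104 ≈ -16.563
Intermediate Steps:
l(z, O) = -5/8 (l(z, O) = 5*(-1/8) = -5/8)
P = 641/2052 (P = (47/36 + (-8 - 1*(-36))/(-76))/3 = (47*(1/36) + (-8 + 36)*(-1/76))/3 = (47/36 + 28*(-1/76))/3 = (47/36 - 7/19)/3 = (1/3)*(641/684) = 641/2052 ≈ 0.31238)
P + l(1/(-8), C(-3, 2))*3**3 = 641/2052 - 5/8*3**3 = 641/2052 - 5/8*27 = 641/2052 - 135/8 = -67973/4104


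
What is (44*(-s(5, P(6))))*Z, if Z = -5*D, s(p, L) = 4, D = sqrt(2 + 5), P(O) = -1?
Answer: 880*sqrt(7) ≈ 2328.3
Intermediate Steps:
D = sqrt(7) ≈ 2.6458
Z = -5*sqrt(7) ≈ -13.229
(44*(-s(5, P(6))))*Z = (44*(-1*4))*(-5*sqrt(7)) = (44*(-4))*(-5*sqrt(7)) = -(-880)*sqrt(7) = 880*sqrt(7)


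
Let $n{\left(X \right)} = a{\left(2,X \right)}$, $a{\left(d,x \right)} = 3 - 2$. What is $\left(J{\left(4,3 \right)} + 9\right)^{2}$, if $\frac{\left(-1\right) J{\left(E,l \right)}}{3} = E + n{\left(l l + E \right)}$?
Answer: $36$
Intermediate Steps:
$a{\left(d,x \right)} = 1$
$n{\left(X \right)} = 1$
$J{\left(E,l \right)} = -3 - 3 E$ ($J{\left(E,l \right)} = - 3 \left(E + 1\right) = - 3 \left(1 + E\right) = -3 - 3 E$)
$\left(J{\left(4,3 \right)} + 9\right)^{2} = \left(\left(-3 - 12\right) + 9\right)^{2} = \left(-15 + 9\right)^{2} = \left(-6\right)^{2} = 36$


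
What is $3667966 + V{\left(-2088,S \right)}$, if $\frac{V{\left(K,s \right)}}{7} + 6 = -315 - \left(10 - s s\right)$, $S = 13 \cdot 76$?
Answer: $10498657$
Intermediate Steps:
$S = 988$
$V{\left(K,s \right)} = -2317 + 7 s^{2}$ ($V{\left(K,s \right)} = -42 + 7 \left(-315 - \left(10 - s s\right)\right) = -42 + 7 \left(-315 - \left(10 - s^{2}\right)\right) = -42 + 7 \left(-315 + \left(-10 + s^{2}\right)\right) = -42 + 7 \left(-325 + s^{2}\right) = -42 + \left(-2275 + 7 s^{2}\right) = -2317 + 7 s^{2}$)
$3667966 + V{\left(-2088,S \right)} = 3667966 - \left(2317 - 7 \cdot 988^{2}\right) = 3667966 + \left(-2317 + 7 \cdot 976144\right) = 3667966 + \left(-2317 + 6833008\right) = 3667966 + 6830691 = 10498657$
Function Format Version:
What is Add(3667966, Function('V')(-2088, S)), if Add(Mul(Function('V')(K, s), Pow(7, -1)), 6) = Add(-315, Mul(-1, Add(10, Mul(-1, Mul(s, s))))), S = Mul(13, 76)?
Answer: 10498657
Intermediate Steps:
S = 988
Function('V')(K, s) = Add(-2317, Mul(7, Pow(s, 2))) (Function('V')(K, s) = Add(-42, Mul(7, Add(-315, Mul(-1, Add(10, Mul(-1, Mul(s, s))))))) = Add(-42, Mul(7, Add(-315, Mul(-1, Add(10, Mul(-1, Pow(s, 2))))))) = Add(-42, Mul(7, Add(-315, Add(-10, Pow(s, 2))))) = Add(-42, Mul(7, Add(-325, Pow(s, 2)))) = Add(-42, Add(-2275, Mul(7, Pow(s, 2)))) = Add(-2317, Mul(7, Pow(s, 2))))
Add(3667966, Function('V')(-2088, S)) = Add(3667966, Add(-2317, Mul(7, Pow(988, 2)))) = Add(3667966, Add(-2317, Mul(7, 976144))) = Add(3667966, Add(-2317, 6833008)) = Add(3667966, 6830691) = 10498657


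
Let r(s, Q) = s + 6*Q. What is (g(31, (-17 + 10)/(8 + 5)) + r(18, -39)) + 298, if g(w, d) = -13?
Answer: 69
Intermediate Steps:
(g(31, (-17 + 10)/(8 + 5)) + r(18, -39)) + 298 = (-13 + (18 + 6*(-39))) + 298 = (-13 + (18 - 234)) + 298 = (-13 - 216) + 298 = -229 + 298 = 69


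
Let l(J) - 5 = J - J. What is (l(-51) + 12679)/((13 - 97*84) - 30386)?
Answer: -1812/5503 ≈ -0.32928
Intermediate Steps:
l(J) = 5 (l(J) = 5 + (J - J) = 5 + 0 = 5)
(l(-51) + 12679)/((13 - 97*84) - 30386) = (5 + 12679)/((13 - 97*84) - 30386) = 12684/((13 - 8148) - 30386) = 12684/(-8135 - 30386) = 12684/(-38521) = 12684*(-1/38521) = -1812/5503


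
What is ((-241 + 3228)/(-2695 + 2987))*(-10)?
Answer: -14935/146 ≈ -102.29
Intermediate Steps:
((-241 + 3228)/(-2695 + 2987))*(-10) = (2987/292)*(-10) = -14935/146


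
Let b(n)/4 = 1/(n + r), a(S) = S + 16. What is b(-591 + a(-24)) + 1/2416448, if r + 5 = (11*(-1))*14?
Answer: -4832517/915833792 ≈ -0.0052766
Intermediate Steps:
r = -159 (r = -5 + (11*(-1))*14 = -5 - 11*14 = -5 - 154 = -159)
a(S) = 16 + S
b(n) = 4/(-159 + n) (b(n) = 4/(n - 159) = 4/(-159 + n))
b(-591 + a(-24)) + 1/2416448 = 4/(-159 + (-591 + (16 - 24))) + 1/2416448 = 4/(-159 + (-591 - 8)) + 1/2416448 = 4/(-159 - 599) + 1/2416448 = 4/(-758) + 1/2416448 = 4*(-1/758) + 1/2416448 = -2/379 + 1/2416448 = -4832517/915833792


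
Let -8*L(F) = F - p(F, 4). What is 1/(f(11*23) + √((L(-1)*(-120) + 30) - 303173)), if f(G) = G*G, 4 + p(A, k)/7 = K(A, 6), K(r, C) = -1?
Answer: 64009/4097454714 - 47*I*√137/4097454714 ≈ 1.5622e-5 - 1.3426e-7*I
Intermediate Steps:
p(A, k) = -35 (p(A, k) = -28 + 7*(-1) = -28 - 7 = -35)
L(F) = -35/8 - F/8 (L(F) = -(F - 1*(-35))/8 = -(F + 35)/8 = -(35 + F)/8 = -35/8 - F/8)
f(G) = G²
1/(f(11*23) + √((L(-1)*(-120) + 30) - 303173)) = 1/((11*23)² + √(((-35/8 - ⅛*(-1))*(-120) + 30) - 303173)) = 1/(253² + √(((-35/8 + ⅛)*(-120) + 30) - 303173)) = 1/(64009 + √((-17/4*(-120) + 30) - 303173)) = 1/(64009 + √((510 + 30) - 303173)) = 1/(64009 + √(540 - 303173)) = 1/(64009 + √(-302633)) = 1/(64009 + 47*I*√137)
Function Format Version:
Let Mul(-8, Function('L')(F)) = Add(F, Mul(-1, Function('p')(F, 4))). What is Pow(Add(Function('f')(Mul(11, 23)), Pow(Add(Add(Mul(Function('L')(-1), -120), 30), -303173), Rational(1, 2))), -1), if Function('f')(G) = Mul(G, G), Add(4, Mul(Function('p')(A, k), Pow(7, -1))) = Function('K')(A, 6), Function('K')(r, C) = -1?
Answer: Add(Rational(64009, 4097454714), Mul(Rational(-47, 4097454714), I, Pow(137, Rational(1, 2)))) ≈ Add(1.5622e-5, Mul(-1.3426e-7, I))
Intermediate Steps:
Function('p')(A, k) = -35 (Function('p')(A, k) = Add(-28, Mul(7, -1)) = Add(-28, -7) = -35)
Function('L')(F) = Add(Rational(-35, 8), Mul(Rational(-1, 8), F)) (Function('L')(F) = Mul(Rational(-1, 8), Add(F, Mul(-1, -35))) = Mul(Rational(-1, 8), Add(F, 35)) = Mul(Rational(-1, 8), Add(35, F)) = Add(Rational(-35, 8), Mul(Rational(-1, 8), F)))
Function('f')(G) = Pow(G, 2)
Pow(Add(Function('f')(Mul(11, 23)), Pow(Add(Add(Mul(Function('L')(-1), -120), 30), -303173), Rational(1, 2))), -1) = Pow(Add(Pow(Mul(11, 23), 2), Pow(Add(Add(Mul(Add(Rational(-35, 8), Mul(Rational(-1, 8), -1)), -120), 30), -303173), Rational(1, 2))), -1) = Pow(Add(Pow(253, 2), Pow(Add(Add(Mul(Add(Rational(-35, 8), Rational(1, 8)), -120), 30), -303173), Rational(1, 2))), -1) = Pow(Add(64009, Pow(Add(Add(Mul(Rational(-17, 4), -120), 30), -303173), Rational(1, 2))), -1) = Pow(Add(64009, Pow(Add(Add(510, 30), -303173), Rational(1, 2))), -1) = Pow(Add(64009, Pow(Add(540, -303173), Rational(1, 2))), -1) = Pow(Add(64009, Pow(-302633, Rational(1, 2))), -1) = Pow(Add(64009, Mul(47, I, Pow(137, Rational(1, 2)))), -1)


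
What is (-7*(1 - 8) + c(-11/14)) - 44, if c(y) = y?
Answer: 59/14 ≈ 4.2143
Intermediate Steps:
(-7*(1 - 8) + c(-11/14)) - 44 = (-7*(1 - 8) - 11/14) - 44 = (-7*(-7) - 11*1/14) - 44 = (49 - 11/14) - 44 = 675/14 - 44 = 59/14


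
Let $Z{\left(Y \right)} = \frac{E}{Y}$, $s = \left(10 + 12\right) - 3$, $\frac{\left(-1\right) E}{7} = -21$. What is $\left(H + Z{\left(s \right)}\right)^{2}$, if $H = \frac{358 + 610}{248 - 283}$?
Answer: $\frac{175483009}{442225} \approx 396.82$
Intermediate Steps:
$E = 147$ ($E = \left(-7\right) \left(-21\right) = 147$)
$s = 19$ ($s = 22 - 3 = 19$)
$Z{\left(Y \right)} = \frac{147}{Y}$
$H = - \frac{968}{35}$ ($H = \frac{968}{-35} = 968 \left(- \frac{1}{35}\right) = - \frac{968}{35} \approx -27.657$)
$\left(H + Z{\left(s \right)}\right)^{2} = \left(- \frac{968}{35} + \frac{147}{19}\right)^{2} = \left(- \frac{13247}{665}\right)^{2} = \frac{175483009}{442225}$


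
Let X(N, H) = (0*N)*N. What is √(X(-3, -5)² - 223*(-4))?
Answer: 2*√223 ≈ 29.866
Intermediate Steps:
X(N, H) = 0 (X(N, H) = 0*N = 0)
√(X(-3, -5)² - 223*(-4)) = √(0² - 223*(-4)) = √(0 + 892) = √892 = 2*√223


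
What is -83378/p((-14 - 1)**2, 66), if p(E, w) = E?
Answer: -83378/225 ≈ -370.57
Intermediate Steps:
-83378/p((-14 - 1)**2, 66) = -83378/(-14 - 1)**2 = -83378/((-15)**2) = -83378/225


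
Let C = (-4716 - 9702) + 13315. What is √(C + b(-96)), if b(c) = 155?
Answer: 2*I*√237 ≈ 30.79*I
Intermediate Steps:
C = -1103 (C = -14418 + 13315 = -1103)
√(C + b(-96)) = √(-1103 + 155) = √(-948) = 2*I*√237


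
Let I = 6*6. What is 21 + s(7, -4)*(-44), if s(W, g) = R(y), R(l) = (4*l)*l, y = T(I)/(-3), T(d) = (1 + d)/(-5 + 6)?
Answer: -240755/9 ≈ -26751.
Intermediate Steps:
I = 36
T(d) = 1 + d (T(d) = (1 + d)/1 = (1 + d)*1 = 1 + d)
y = -37/3 (y = (1 + 36)/(-3) = 37*(-1/3) = -37/3 ≈ -12.333)
R(l) = 4*l**2
s(W, g) = 5476/9 (s(W, g) = 4*(-37/3)**2 = 4*(1369/9) = 5476/9)
21 + s(7, -4)*(-44) = 21 + (5476/9)*(-44) = 21 - 240944/9 = -240755/9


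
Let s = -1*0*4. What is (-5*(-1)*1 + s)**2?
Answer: 25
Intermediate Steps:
s = 0 (s = 0*4 = 0)
(-5*(-1)*1 + s)**2 = (-5*(-1)*1 + 0)**2 = (5*1 + 0)**2 = (5 + 0)**2 = 5**2 = 25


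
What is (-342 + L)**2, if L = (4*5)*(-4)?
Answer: 178084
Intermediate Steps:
L = -80 (L = 20*(-4) = -80)
(-342 + L)**2 = (-342 - 80)**2 = (-422)**2 = 178084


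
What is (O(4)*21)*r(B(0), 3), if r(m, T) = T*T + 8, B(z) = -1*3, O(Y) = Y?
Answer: 1428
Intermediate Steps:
B(z) = -3
r(m, T) = 8 + T² (r(m, T) = T² + 8 = 8 + T²)
(O(4)*21)*r(B(0), 3) = (4*21)*(8 + 3²) = 84*(8 + 9) = 84*17 = 1428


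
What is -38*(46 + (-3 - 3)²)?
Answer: -3116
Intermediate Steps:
-38*(46 + (-3 - 3)²) = -38*(46 + (-6)²) = -38*(46 + 36) = -38*82 = -3116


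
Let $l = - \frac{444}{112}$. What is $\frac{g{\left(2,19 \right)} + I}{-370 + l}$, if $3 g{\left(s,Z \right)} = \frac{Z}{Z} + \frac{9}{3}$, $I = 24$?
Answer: $- \frac{2128}{31413} \approx -0.067743$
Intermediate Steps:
$g{\left(s,Z \right)} = \frac{4}{3}$ ($g{\left(s,Z \right)} = \frac{\frac{Z}{Z} + \frac{9}{3}}{3} = \frac{1 + 9 \cdot \frac{1}{3}}{3} = \frac{1 + 3}{3} = \frac{1}{3} \cdot 4 = \frac{4}{3}$)
$l = - \frac{111}{28}$ ($l = \left(-444\right) \frac{1}{112} = - \frac{111}{28} \approx -3.9643$)
$\frac{g{\left(2,19 \right)} + I}{-370 + l} = \frac{\frac{4}{3} + 24}{-370 - \frac{111}{28}} = \frac{76}{3 \left(- \frac{10471}{28}\right)} = \frac{76}{3} \left(- \frac{28}{10471}\right) = - \frac{2128}{31413}$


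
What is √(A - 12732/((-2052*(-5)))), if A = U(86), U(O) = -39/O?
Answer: I*√1017908470/24510 ≈ 1.3017*I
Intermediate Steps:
A = -39/86 ≈ -0.45349
√(A - 12732/((-2052*(-5)))) = √(-39/86 - 12732/((-2052*(-5)))) = √(-39/86 - 12732/10260) = √(-39/86 - 12732*1/10260) = √(-39/86 - 1061/855) = √(-124591/73530) = I*√1017908470/24510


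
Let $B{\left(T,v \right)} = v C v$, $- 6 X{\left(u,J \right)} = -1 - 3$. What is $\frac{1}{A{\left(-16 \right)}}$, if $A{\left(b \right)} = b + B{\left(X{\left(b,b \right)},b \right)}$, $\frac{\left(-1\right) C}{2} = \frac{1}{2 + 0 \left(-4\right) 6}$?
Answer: $- \frac{1}{272} \approx -0.0036765$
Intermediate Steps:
$C = -1$ ($C = - \frac{2}{2 + 0 \left(-4\right) 6} = - \frac{2}{2 + 0 \cdot 6} = - \frac{2}{2 + 0} = - \frac{2}{2} = \left(-2\right) \frac{1}{2} = -1$)
$X{\left(u,J \right)} = \frac{2}{3}$ ($X{\left(u,J \right)} = - \frac{-1 - 3}{6} = \left(- \frac{1}{6}\right) \left(-4\right) = \frac{2}{3}$)
$B{\left(T,v \right)} = - v^{2}$ ($B{\left(T,v \right)} = v \left(-1\right) v = - v v = - v^{2}$)
$A{\left(b \right)} = b - b^{2}$
$\frac{1}{A{\left(-16 \right)}} = \frac{1}{\left(-16\right) \left(1 - -16\right)} = \frac{1}{\left(-16\right) \left(1 + 16\right)} = \frac{1}{\left(-16\right) 17} = \frac{1}{-272} = - \frac{1}{272}$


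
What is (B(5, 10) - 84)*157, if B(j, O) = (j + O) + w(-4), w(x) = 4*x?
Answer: -13345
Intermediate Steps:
B(j, O) = -16 + O + j (B(j, O) = (j + O) + 4*(-4) = (O + j) - 16 = -16 + O + j)
(B(5, 10) - 84)*157 = ((-16 + 10 + 5) - 84)*157 = (-1 - 84)*157 = -85*157 = -13345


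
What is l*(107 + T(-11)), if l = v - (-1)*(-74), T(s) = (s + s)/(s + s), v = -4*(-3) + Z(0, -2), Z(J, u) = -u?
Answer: -6480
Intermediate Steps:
v = 14 (v = -4*(-3) - 1*(-2) = 12 + 2 = 14)
T(s) = 1 (T(s) = (2*s)/((2*s)) = (2*s)*(1/(2*s)) = 1)
l = -60 (l = 14 - (-1)*(-74) = 14 - 1*74 = 14 - 74 = -60)
l*(107 + T(-11)) = -60*(107 + 1) = -60*108 = -6480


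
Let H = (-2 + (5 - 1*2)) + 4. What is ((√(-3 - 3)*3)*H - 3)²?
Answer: -1341 - 90*I*√6 ≈ -1341.0 - 220.45*I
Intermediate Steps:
H = 5 (H = (-2 + (5 - 2)) + 4 = (-2 + 3) + 4 = 1 + 4 = 5)
((√(-3 - 3)*3)*H - 3)² = ((√(-3 - 3)*3)*5 - 3)² = ((√(-6)*3)*5 - 3)² = (((I*√6)*3)*5 - 3)² = ((3*I*√6)*5 - 3)² = (15*I*√6 - 3)² = (-3 + 15*I*√6)²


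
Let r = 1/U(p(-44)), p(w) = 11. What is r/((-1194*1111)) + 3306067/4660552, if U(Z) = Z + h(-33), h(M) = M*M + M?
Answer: 2339723082998287/3298300096390728 ≈ 0.70937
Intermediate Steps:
h(M) = M + M² (h(M) = M² + M = M + M²)
U(Z) = 1056 + Z (U(Z) = Z - 33*(1 - 33) = Z - 33*(-32) = Z + 1056 = 1056 + Z)
r = 1/1067 (r = 1/(1056 + 11) = 1/1067 ≈ 0.00093721)
r/((-1194*1111)) + 3306067/4660552 = 1/(1067*((-1194*1111))) + 3306067/4660552 = (1/1067)/(-1326534) + 3306067*(1/4660552) = (1/1067)*(-1/1326534) + 3306067/4660552 = -1/1415411778 + 3306067/4660552 = 2339723082998287/3298300096390728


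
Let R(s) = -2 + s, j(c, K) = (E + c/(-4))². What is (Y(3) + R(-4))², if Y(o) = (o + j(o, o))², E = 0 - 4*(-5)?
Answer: 1276132228878049/65536 ≈ 1.9472e+10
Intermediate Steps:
E = 20 (E = 0 + 20 = 20)
j(c, K) = (20 - c/4)² (j(c, K) = (20 + c/(-4))² = (20 + c*(-¼))² = (20 - c/4)²)
Y(o) = (o + (-80 + o)²/16)²
(Y(3) + R(-4))² = (((-80 + 3)² + 16*3)²/256 + (-2 - 4))² = (((-77)² + 48)²/256 - 6)² = ((5929 + 48)²/256 - 6)² = ((1/256)*5977² - 6)² = ((1/256)*35724529 - 6)² = (35724529/256 - 6)² = (35722993/256)² = 1276132228878049/65536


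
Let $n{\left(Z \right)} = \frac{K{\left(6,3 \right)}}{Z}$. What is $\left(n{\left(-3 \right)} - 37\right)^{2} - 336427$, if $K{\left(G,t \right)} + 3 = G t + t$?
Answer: $-334578$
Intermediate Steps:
$K{\left(G,t \right)} = -3 + t + G t$ ($K{\left(G,t \right)} = -3 + \left(G t + t\right) = -3 + \left(t + G t\right) = -3 + t + G t$)
$n{\left(Z \right)} = \frac{18}{Z}$ ($n{\left(Z \right)} = \frac{-3 + 3 + 6 \cdot 3}{Z} = \frac{-3 + 3 + 18}{Z} = \frac{18}{Z}$)
$\left(n{\left(-3 \right)} - 37\right)^{2} - 336427 = \left(\frac{18}{-3} - 37\right)^{2} - 336427 = \left(18 \left(- \frac{1}{3}\right) - 37\right)^{2} - 336427 = \left(-6 - 37\right)^{2} - 336427 = \left(-43\right)^{2} - 336427 = 1849 - 336427 = -334578$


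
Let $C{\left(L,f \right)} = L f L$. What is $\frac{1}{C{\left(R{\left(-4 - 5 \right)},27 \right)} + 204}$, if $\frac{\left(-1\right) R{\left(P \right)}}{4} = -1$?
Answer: $\frac{1}{636} \approx 0.0015723$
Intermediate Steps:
$R{\left(P \right)} = 4$ ($R{\left(P \right)} = \left(-4\right) \left(-1\right) = 4$)
$C{\left(L,f \right)} = f L^{2}$
$\frac{1}{C{\left(R{\left(-4 - 5 \right)},27 \right)} + 204} = \frac{1}{27 \cdot 4^{2} + 204} = \frac{1}{27 \cdot 16 + 204} = \frac{1}{432 + 204} = \frac{1}{636}$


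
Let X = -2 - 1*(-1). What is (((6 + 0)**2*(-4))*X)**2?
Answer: 20736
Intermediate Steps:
X = -1 (X = -2 + 1 = -1)
(((6 + 0)**2*(-4))*X)**2 = (((6 + 0)**2*(-4))*(-1))**2 = ((6**2*(-4))*(-1))**2 = ((36*(-4))*(-1))**2 = (-144*(-1))**2 = 144**2 = 20736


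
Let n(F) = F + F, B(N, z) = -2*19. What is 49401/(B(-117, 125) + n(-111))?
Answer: -49401/260 ≈ -190.00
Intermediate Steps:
B(N, z) = -38
n(F) = 2*F
49401/(B(-117, 125) + n(-111)) = 49401/(-38 + 2*(-111)) = 49401/(-38 - 222) = 49401/(-260) = 49401*(-1/260) = -49401/260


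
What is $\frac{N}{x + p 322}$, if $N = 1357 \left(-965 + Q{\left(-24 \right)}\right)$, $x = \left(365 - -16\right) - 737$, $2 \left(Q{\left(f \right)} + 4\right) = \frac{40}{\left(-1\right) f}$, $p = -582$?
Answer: $\frac{7882813}{1126560} \approx 6.9972$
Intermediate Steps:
$Q{\left(f \right)} = -4 - \frac{20}{f}$ ($Q{\left(f \right)} = -4 + \frac{40 \frac{1}{\left(-1\right) f}}{2} = -4 + \frac{40 \left(- \frac{1}{f}\right)}{2} = -4 + \frac{\left(-40\right) \frac{1}{f}}{2} = -4 - \frac{20}{f}$)
$x = -356$ ($x = \left(365 + 16\right) - 737 = 381 - 737 = -356$)
$N = - \frac{7882813}{6}$ ($N = 1357 \left(-965 - \left(4 + \frac{20}{-24}\right)\right) = 1357 \left(-965 - \frac{19}{6}\right) = 1357 \left(- \frac{5809}{6}\right) = - \frac{7882813}{6} \approx -1.3138 \cdot 10^{6}$)
$\frac{N}{x + p 322} = - \frac{7882813}{6 \left(-356 - 187404\right)} = - \frac{7882813}{6 \left(-187760\right)} = \left(- \frac{7882813}{6}\right) \left(- \frac{1}{187760}\right) = \frac{7882813}{1126560}$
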